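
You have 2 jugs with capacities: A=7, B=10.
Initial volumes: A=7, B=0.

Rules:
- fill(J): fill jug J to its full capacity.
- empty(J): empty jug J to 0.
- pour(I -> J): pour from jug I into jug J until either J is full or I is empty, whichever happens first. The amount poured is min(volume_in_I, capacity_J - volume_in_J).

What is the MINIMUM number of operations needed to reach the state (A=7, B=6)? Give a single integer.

Answer: 7

Derivation:
BFS from (A=7, B=0). One shortest path:
  1. empty(A) -> (A=0 B=0)
  2. fill(B) -> (A=0 B=10)
  3. pour(B -> A) -> (A=7 B=3)
  4. empty(A) -> (A=0 B=3)
  5. pour(B -> A) -> (A=3 B=0)
  6. fill(B) -> (A=3 B=10)
  7. pour(B -> A) -> (A=7 B=6)
Reached target in 7 moves.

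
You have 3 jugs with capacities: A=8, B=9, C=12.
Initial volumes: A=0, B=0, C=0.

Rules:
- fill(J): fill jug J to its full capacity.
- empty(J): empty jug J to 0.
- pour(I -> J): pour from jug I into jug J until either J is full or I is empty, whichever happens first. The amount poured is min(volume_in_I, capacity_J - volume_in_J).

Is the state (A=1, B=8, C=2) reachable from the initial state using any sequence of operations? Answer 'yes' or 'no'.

Answer: no

Derivation:
BFS explored all 554 reachable states.
Reachable set includes: (0,0,0), (0,0,1), (0,0,2), (0,0,3), (0,0,4), (0,0,5), (0,0,6), (0,0,7), (0,0,8), (0,0,9), (0,0,10), (0,0,11) ...
Target (A=1, B=8, C=2) not in reachable set → no.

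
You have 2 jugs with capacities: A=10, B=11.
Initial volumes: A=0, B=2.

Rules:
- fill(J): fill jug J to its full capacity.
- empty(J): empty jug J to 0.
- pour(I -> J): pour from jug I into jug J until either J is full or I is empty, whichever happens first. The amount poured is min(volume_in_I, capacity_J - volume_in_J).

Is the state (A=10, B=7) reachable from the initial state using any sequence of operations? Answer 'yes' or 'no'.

BFS from (A=0, B=2):
  1. fill(A) -> (A=10 B=2)
  2. empty(B) -> (A=10 B=0)
  3. pour(A -> B) -> (A=0 B=10)
  4. fill(A) -> (A=10 B=10)
  5. pour(A -> B) -> (A=9 B=11)
  6. empty(B) -> (A=9 B=0)
  7. pour(A -> B) -> (A=0 B=9)
  8. fill(A) -> (A=10 B=9)
  9. pour(A -> B) -> (A=8 B=11)
  10. empty(B) -> (A=8 B=0)
  11. pour(A -> B) -> (A=0 B=8)
  12. fill(A) -> (A=10 B=8)
  13. pour(A -> B) -> (A=7 B=11)
  14. empty(B) -> (A=7 B=0)
  15. pour(A -> B) -> (A=0 B=7)
  16. fill(A) -> (A=10 B=7)
Target reached → yes.

Answer: yes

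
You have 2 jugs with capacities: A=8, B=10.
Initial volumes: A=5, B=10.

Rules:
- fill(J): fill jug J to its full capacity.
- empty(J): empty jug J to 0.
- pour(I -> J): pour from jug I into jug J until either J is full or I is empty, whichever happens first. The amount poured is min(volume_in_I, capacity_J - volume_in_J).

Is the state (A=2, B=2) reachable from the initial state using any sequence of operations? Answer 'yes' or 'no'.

BFS explored all 36 reachable states.
Reachable set includes: (0,0), (0,1), (0,2), (0,3), (0,4), (0,5), (0,6), (0,7), (0,8), (0,9), (0,10), (1,0) ...
Target (A=2, B=2) not in reachable set → no.

Answer: no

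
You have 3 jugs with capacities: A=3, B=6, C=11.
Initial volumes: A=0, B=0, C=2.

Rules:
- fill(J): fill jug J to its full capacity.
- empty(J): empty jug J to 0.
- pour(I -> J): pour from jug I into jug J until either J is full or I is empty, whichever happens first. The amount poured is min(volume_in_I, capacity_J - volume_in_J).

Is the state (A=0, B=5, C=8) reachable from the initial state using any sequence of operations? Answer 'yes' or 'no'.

Answer: yes

Derivation:
BFS from (A=0, B=0, C=2):
  1. pour(C -> B) -> (A=0 B=2 C=0)
  2. fill(C) -> (A=0 B=2 C=11)
  3. pour(C -> A) -> (A=3 B=2 C=8)
  4. pour(A -> B) -> (A=0 B=5 C=8)
Target reached → yes.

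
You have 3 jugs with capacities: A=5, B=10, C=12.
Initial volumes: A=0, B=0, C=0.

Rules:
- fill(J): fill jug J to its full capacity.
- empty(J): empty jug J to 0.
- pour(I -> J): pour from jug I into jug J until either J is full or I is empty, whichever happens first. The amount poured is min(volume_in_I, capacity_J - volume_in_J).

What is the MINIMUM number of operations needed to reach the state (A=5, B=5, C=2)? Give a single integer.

Answer: 3

Derivation:
BFS from (A=0, B=0, C=0). One shortest path:
  1. fill(C) -> (A=0 B=0 C=12)
  2. pour(C -> B) -> (A=0 B=10 C=2)
  3. pour(B -> A) -> (A=5 B=5 C=2)
Reached target in 3 moves.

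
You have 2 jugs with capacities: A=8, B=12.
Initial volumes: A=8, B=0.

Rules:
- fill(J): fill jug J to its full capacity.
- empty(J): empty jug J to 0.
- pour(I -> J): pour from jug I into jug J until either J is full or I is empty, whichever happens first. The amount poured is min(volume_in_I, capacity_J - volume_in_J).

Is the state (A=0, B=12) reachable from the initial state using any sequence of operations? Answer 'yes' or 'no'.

BFS from (A=8, B=0):
  1. empty(A) -> (A=0 B=0)
  2. fill(B) -> (A=0 B=12)
Target reached → yes.

Answer: yes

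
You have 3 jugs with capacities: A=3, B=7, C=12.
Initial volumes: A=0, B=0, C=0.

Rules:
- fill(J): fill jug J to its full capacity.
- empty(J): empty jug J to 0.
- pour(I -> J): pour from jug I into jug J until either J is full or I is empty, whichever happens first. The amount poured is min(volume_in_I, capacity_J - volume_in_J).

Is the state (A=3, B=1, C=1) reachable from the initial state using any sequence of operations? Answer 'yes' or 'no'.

BFS from (A=0, B=0, C=0):
  1. fill(A) -> (A=3 B=0 C=0)
  2. fill(C) -> (A=3 B=0 C=12)
  3. pour(A -> B) -> (A=0 B=3 C=12)
  4. pour(C -> B) -> (A=0 B=7 C=8)
  5. empty(B) -> (A=0 B=0 C=8)
  6. pour(C -> B) -> (A=0 B=7 C=1)
  7. pour(B -> A) -> (A=3 B=4 C=1)
  8. empty(A) -> (A=0 B=4 C=1)
  9. pour(B -> A) -> (A=3 B=1 C=1)
Target reached → yes.

Answer: yes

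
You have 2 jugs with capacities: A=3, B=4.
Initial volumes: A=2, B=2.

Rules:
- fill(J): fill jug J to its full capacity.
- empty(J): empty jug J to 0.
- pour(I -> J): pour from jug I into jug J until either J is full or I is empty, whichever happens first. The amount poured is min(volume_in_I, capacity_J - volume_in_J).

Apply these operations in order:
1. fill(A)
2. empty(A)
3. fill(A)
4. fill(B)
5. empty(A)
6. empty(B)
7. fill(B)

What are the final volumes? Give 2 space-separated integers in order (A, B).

Answer: 0 4

Derivation:
Step 1: fill(A) -> (A=3 B=2)
Step 2: empty(A) -> (A=0 B=2)
Step 3: fill(A) -> (A=3 B=2)
Step 4: fill(B) -> (A=3 B=4)
Step 5: empty(A) -> (A=0 B=4)
Step 6: empty(B) -> (A=0 B=0)
Step 7: fill(B) -> (A=0 B=4)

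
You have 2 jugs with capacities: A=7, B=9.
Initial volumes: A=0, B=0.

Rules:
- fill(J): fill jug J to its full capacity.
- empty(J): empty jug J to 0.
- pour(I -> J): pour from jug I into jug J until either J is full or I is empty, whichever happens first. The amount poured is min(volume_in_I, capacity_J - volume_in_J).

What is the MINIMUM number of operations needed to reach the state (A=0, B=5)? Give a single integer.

BFS from (A=0, B=0). One shortest path:
  1. fill(A) -> (A=7 B=0)
  2. pour(A -> B) -> (A=0 B=7)
  3. fill(A) -> (A=7 B=7)
  4. pour(A -> B) -> (A=5 B=9)
  5. empty(B) -> (A=5 B=0)
  6. pour(A -> B) -> (A=0 B=5)
Reached target in 6 moves.

Answer: 6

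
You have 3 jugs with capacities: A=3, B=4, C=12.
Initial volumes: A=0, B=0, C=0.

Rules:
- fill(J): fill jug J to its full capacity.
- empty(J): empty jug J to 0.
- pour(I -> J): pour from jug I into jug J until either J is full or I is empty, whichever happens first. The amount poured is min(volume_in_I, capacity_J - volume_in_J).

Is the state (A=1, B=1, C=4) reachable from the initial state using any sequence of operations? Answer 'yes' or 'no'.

Answer: no

Derivation:
BFS explored all 194 reachable states.
Reachable set includes: (0,0,0), (0,0,1), (0,0,2), (0,0,3), (0,0,4), (0,0,5), (0,0,6), (0,0,7), (0,0,8), (0,0,9), (0,0,10), (0,0,11) ...
Target (A=1, B=1, C=4) not in reachable set → no.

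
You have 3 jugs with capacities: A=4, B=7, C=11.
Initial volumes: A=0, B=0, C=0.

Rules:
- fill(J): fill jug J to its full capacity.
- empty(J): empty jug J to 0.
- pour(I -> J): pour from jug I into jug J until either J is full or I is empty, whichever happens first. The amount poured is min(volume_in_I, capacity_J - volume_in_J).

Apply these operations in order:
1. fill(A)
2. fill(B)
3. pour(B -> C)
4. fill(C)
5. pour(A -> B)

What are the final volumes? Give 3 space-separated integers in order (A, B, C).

Step 1: fill(A) -> (A=4 B=0 C=0)
Step 2: fill(B) -> (A=4 B=7 C=0)
Step 3: pour(B -> C) -> (A=4 B=0 C=7)
Step 4: fill(C) -> (A=4 B=0 C=11)
Step 5: pour(A -> B) -> (A=0 B=4 C=11)

Answer: 0 4 11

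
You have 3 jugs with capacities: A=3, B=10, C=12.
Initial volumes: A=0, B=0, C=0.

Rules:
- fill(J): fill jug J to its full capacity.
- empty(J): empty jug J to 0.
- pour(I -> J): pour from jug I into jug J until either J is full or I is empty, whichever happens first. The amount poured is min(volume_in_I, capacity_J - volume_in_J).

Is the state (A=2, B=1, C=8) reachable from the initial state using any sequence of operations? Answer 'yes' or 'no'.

BFS explored all 374 reachable states.
Reachable set includes: (0,0,0), (0,0,1), (0,0,2), (0,0,3), (0,0,4), (0,0,5), (0,0,6), (0,0,7), (0,0,8), (0,0,9), (0,0,10), (0,0,11) ...
Target (A=2, B=1, C=8) not in reachable set → no.

Answer: no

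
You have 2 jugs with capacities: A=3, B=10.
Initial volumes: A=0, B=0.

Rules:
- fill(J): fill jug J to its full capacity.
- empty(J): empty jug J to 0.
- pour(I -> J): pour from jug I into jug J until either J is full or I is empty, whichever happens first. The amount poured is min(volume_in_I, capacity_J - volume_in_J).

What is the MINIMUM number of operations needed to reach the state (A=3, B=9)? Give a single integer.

Answer: 7

Derivation:
BFS from (A=0, B=0). One shortest path:
  1. fill(A) -> (A=3 B=0)
  2. pour(A -> B) -> (A=0 B=3)
  3. fill(A) -> (A=3 B=3)
  4. pour(A -> B) -> (A=0 B=6)
  5. fill(A) -> (A=3 B=6)
  6. pour(A -> B) -> (A=0 B=9)
  7. fill(A) -> (A=3 B=9)
Reached target in 7 moves.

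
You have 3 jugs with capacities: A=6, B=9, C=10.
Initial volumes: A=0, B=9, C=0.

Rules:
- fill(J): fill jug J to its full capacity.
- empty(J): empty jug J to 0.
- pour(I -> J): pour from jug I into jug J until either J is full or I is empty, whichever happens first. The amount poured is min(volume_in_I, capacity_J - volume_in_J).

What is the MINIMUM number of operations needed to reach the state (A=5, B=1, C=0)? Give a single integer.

BFS from (A=0, B=9, C=0). One shortest path:
  1. fill(A) -> (A=6 B=9 C=0)
  2. pour(B -> C) -> (A=6 B=0 C=9)
  3. pour(A -> C) -> (A=5 B=0 C=10)
  4. pour(C -> B) -> (A=5 B=9 C=1)
  5. empty(B) -> (A=5 B=0 C=1)
  6. pour(C -> B) -> (A=5 B=1 C=0)
Reached target in 6 moves.

Answer: 6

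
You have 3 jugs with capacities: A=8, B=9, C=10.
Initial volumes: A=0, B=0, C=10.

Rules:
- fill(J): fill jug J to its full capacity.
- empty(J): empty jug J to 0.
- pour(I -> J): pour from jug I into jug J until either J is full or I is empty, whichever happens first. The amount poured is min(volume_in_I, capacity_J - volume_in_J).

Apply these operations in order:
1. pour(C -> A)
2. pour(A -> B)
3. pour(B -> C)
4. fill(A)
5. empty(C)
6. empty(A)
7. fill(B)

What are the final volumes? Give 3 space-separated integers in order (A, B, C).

Answer: 0 9 0

Derivation:
Step 1: pour(C -> A) -> (A=8 B=0 C=2)
Step 2: pour(A -> B) -> (A=0 B=8 C=2)
Step 3: pour(B -> C) -> (A=0 B=0 C=10)
Step 4: fill(A) -> (A=8 B=0 C=10)
Step 5: empty(C) -> (A=8 B=0 C=0)
Step 6: empty(A) -> (A=0 B=0 C=0)
Step 7: fill(B) -> (A=0 B=9 C=0)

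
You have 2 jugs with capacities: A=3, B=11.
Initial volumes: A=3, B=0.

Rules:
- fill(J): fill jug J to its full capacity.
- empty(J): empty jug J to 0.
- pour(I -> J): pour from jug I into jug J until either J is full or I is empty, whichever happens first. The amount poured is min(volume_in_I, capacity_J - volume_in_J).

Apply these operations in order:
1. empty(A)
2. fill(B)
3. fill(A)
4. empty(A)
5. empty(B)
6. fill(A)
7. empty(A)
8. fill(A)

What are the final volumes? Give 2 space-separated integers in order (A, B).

Step 1: empty(A) -> (A=0 B=0)
Step 2: fill(B) -> (A=0 B=11)
Step 3: fill(A) -> (A=3 B=11)
Step 4: empty(A) -> (A=0 B=11)
Step 5: empty(B) -> (A=0 B=0)
Step 6: fill(A) -> (A=3 B=0)
Step 7: empty(A) -> (A=0 B=0)
Step 8: fill(A) -> (A=3 B=0)

Answer: 3 0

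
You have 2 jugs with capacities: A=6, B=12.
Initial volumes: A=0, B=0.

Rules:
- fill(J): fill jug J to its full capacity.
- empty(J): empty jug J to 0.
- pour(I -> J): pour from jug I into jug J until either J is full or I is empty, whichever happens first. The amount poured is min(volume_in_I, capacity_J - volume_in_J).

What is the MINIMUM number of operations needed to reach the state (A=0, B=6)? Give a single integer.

BFS from (A=0, B=0). One shortest path:
  1. fill(A) -> (A=6 B=0)
  2. pour(A -> B) -> (A=0 B=6)
Reached target in 2 moves.

Answer: 2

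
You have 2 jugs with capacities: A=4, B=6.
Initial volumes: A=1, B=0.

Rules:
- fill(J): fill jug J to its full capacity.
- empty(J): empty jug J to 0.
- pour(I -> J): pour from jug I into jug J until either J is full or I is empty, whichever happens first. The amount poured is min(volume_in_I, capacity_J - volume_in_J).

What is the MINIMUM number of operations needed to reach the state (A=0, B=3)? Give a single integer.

BFS from (A=1, B=0). One shortest path:
  1. fill(B) -> (A=1 B=6)
  2. pour(B -> A) -> (A=4 B=3)
  3. empty(A) -> (A=0 B=3)
Reached target in 3 moves.

Answer: 3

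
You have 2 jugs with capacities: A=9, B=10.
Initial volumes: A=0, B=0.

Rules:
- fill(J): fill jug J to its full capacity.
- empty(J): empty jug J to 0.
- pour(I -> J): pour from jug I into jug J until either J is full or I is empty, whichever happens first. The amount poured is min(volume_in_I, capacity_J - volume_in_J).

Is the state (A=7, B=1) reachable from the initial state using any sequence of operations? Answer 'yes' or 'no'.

Answer: no

Derivation:
BFS explored all 38 reachable states.
Reachable set includes: (0,0), (0,1), (0,2), (0,3), (0,4), (0,5), (0,6), (0,7), (0,8), (0,9), (0,10), (1,0) ...
Target (A=7, B=1) not in reachable set → no.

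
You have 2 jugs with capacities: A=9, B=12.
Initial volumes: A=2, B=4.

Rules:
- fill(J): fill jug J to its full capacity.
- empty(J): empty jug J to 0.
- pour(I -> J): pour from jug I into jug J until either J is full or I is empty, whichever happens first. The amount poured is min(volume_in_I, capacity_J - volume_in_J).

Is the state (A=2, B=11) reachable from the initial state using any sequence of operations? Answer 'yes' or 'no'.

BFS explored all 43 reachable states.
Reachable set includes: (0,0), (0,1), (0,2), (0,3), (0,4), (0,5), (0,6), (0,7), (0,8), (0,9), (0,10), (0,11) ...
Target (A=2, B=11) not in reachable set → no.

Answer: no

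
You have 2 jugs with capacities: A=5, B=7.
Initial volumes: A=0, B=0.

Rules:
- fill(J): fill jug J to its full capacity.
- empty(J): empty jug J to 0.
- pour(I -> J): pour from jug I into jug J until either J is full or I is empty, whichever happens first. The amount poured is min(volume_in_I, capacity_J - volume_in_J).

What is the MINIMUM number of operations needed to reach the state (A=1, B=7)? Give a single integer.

Answer: 8

Derivation:
BFS from (A=0, B=0). One shortest path:
  1. fill(A) -> (A=5 B=0)
  2. pour(A -> B) -> (A=0 B=5)
  3. fill(A) -> (A=5 B=5)
  4. pour(A -> B) -> (A=3 B=7)
  5. empty(B) -> (A=3 B=0)
  6. pour(A -> B) -> (A=0 B=3)
  7. fill(A) -> (A=5 B=3)
  8. pour(A -> B) -> (A=1 B=7)
Reached target in 8 moves.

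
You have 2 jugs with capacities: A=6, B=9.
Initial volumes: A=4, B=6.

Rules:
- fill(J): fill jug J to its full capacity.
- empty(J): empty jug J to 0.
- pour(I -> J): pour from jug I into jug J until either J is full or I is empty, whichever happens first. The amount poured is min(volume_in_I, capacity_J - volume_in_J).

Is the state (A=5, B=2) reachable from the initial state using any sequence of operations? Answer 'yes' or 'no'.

Answer: no

Derivation:
BFS explored all 21 reachable states.
Reachable set includes: (0,0), (0,1), (0,3), (0,4), (0,6), (0,7), (0,9), (1,0), (1,9), (3,0), (3,9), (4,0) ...
Target (A=5, B=2) not in reachable set → no.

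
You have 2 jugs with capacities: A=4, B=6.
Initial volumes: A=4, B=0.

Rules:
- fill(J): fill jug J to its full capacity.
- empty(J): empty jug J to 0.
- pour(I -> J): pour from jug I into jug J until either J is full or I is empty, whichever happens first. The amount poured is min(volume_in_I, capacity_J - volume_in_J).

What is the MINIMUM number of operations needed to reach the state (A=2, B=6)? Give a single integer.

Answer: 3

Derivation:
BFS from (A=4, B=0). One shortest path:
  1. pour(A -> B) -> (A=0 B=4)
  2. fill(A) -> (A=4 B=4)
  3. pour(A -> B) -> (A=2 B=6)
Reached target in 3 moves.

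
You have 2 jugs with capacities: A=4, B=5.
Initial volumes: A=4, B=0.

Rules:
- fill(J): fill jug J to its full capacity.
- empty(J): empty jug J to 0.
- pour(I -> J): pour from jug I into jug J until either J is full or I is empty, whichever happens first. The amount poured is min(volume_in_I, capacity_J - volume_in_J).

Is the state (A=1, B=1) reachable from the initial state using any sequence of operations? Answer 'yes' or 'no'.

Answer: no

Derivation:
BFS explored all 18 reachable states.
Reachable set includes: (0,0), (0,1), (0,2), (0,3), (0,4), (0,5), (1,0), (1,5), (2,0), (2,5), (3,0), (3,5) ...
Target (A=1, B=1) not in reachable set → no.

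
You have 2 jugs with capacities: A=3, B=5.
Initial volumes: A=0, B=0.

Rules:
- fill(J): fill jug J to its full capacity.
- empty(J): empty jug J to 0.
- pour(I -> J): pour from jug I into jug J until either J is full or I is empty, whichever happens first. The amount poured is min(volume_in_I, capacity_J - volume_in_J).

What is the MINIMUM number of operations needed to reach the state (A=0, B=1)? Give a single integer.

BFS from (A=0, B=0). One shortest path:
  1. fill(A) -> (A=3 B=0)
  2. pour(A -> B) -> (A=0 B=3)
  3. fill(A) -> (A=3 B=3)
  4. pour(A -> B) -> (A=1 B=5)
  5. empty(B) -> (A=1 B=0)
  6. pour(A -> B) -> (A=0 B=1)
Reached target in 6 moves.

Answer: 6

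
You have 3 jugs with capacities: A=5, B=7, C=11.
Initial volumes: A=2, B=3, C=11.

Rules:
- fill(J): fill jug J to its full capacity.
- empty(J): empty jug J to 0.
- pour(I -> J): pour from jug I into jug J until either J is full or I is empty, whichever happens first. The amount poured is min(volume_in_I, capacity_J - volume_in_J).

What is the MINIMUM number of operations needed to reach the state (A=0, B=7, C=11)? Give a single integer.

Answer: 2

Derivation:
BFS from (A=2, B=3, C=11). One shortest path:
  1. empty(A) -> (A=0 B=3 C=11)
  2. fill(B) -> (A=0 B=7 C=11)
Reached target in 2 moves.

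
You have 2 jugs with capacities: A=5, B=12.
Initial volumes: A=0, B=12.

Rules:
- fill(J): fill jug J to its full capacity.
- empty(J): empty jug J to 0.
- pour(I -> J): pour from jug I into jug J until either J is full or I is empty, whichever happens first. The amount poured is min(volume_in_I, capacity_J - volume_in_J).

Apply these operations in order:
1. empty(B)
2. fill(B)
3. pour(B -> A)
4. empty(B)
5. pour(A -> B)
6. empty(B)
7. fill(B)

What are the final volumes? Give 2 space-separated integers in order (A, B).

Step 1: empty(B) -> (A=0 B=0)
Step 2: fill(B) -> (A=0 B=12)
Step 3: pour(B -> A) -> (A=5 B=7)
Step 4: empty(B) -> (A=5 B=0)
Step 5: pour(A -> B) -> (A=0 B=5)
Step 6: empty(B) -> (A=0 B=0)
Step 7: fill(B) -> (A=0 B=12)

Answer: 0 12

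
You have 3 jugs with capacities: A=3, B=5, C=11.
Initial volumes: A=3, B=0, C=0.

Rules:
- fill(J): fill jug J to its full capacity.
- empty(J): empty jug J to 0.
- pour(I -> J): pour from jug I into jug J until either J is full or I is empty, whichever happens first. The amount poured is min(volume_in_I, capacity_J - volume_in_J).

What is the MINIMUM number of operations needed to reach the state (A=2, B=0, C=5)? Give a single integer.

BFS from (A=3, B=0, C=0). One shortest path:
  1. empty(A) -> (A=0 B=0 C=0)
  2. fill(B) -> (A=0 B=5 C=0)
  3. pour(B -> A) -> (A=3 B=2 C=0)
  4. empty(A) -> (A=0 B=2 C=0)
  5. pour(B -> A) -> (A=2 B=0 C=0)
  6. fill(B) -> (A=2 B=5 C=0)
  7. pour(B -> C) -> (A=2 B=0 C=5)
Reached target in 7 moves.

Answer: 7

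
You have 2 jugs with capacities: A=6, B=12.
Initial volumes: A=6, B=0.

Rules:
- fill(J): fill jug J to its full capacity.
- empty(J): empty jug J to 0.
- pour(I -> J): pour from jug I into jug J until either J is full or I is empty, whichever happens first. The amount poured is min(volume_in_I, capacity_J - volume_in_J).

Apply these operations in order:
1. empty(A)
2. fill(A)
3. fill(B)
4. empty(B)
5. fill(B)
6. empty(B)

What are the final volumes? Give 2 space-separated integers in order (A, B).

Step 1: empty(A) -> (A=0 B=0)
Step 2: fill(A) -> (A=6 B=0)
Step 3: fill(B) -> (A=6 B=12)
Step 4: empty(B) -> (A=6 B=0)
Step 5: fill(B) -> (A=6 B=12)
Step 6: empty(B) -> (A=6 B=0)

Answer: 6 0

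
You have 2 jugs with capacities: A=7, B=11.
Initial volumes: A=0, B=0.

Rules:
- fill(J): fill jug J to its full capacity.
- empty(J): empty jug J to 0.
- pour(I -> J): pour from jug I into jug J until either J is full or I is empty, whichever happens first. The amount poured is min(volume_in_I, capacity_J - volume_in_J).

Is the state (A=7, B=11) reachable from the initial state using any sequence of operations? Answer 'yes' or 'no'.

BFS from (A=0, B=0):
  1. fill(A) -> (A=7 B=0)
  2. fill(B) -> (A=7 B=11)
Target reached → yes.

Answer: yes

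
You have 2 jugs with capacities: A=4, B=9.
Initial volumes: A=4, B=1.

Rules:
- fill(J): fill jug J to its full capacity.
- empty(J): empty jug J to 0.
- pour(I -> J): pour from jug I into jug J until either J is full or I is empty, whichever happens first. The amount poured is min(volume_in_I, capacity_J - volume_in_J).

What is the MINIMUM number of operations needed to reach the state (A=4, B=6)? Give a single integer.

Answer: 4

Derivation:
BFS from (A=4, B=1). One shortest path:
  1. empty(A) -> (A=0 B=1)
  2. pour(B -> A) -> (A=1 B=0)
  3. fill(B) -> (A=1 B=9)
  4. pour(B -> A) -> (A=4 B=6)
Reached target in 4 moves.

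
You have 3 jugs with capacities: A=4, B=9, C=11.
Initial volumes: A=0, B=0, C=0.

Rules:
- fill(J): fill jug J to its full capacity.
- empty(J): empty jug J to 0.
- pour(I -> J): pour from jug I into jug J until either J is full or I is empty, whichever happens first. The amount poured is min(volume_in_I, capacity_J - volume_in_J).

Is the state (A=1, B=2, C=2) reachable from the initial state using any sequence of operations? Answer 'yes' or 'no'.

Answer: no

Derivation:
BFS explored all 360 reachable states.
Reachable set includes: (0,0,0), (0,0,1), (0,0,2), (0,0,3), (0,0,4), (0,0,5), (0,0,6), (0,0,7), (0,0,8), (0,0,9), (0,0,10), (0,0,11) ...
Target (A=1, B=2, C=2) not in reachable set → no.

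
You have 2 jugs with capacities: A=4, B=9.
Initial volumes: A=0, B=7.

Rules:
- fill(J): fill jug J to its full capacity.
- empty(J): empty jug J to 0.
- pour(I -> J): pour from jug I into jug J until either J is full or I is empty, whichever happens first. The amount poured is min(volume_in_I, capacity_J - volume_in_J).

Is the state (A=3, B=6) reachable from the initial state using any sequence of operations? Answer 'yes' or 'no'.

BFS explored all 26 reachable states.
Reachable set includes: (0,0), (0,1), (0,2), (0,3), (0,4), (0,5), (0,6), (0,7), (0,8), (0,9), (1,0), (1,9) ...
Target (A=3, B=6) not in reachable set → no.

Answer: no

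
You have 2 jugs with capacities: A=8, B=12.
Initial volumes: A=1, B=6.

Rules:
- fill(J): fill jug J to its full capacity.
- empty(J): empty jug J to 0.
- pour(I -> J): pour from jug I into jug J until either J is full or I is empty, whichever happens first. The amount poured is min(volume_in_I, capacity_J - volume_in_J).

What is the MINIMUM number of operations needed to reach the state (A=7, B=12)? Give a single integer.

BFS from (A=1, B=6). One shortest path:
  1. pour(B -> A) -> (A=7 B=0)
  2. fill(B) -> (A=7 B=12)
Reached target in 2 moves.

Answer: 2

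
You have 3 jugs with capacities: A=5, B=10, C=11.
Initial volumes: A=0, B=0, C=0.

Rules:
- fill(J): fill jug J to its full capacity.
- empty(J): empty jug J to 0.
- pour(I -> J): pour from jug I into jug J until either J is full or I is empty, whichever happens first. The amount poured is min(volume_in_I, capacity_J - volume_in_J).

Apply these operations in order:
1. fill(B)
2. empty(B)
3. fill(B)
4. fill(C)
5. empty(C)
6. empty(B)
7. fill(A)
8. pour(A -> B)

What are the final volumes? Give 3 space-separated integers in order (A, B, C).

Answer: 0 5 0

Derivation:
Step 1: fill(B) -> (A=0 B=10 C=0)
Step 2: empty(B) -> (A=0 B=0 C=0)
Step 3: fill(B) -> (A=0 B=10 C=0)
Step 4: fill(C) -> (A=0 B=10 C=11)
Step 5: empty(C) -> (A=0 B=10 C=0)
Step 6: empty(B) -> (A=0 B=0 C=0)
Step 7: fill(A) -> (A=5 B=0 C=0)
Step 8: pour(A -> B) -> (A=0 B=5 C=0)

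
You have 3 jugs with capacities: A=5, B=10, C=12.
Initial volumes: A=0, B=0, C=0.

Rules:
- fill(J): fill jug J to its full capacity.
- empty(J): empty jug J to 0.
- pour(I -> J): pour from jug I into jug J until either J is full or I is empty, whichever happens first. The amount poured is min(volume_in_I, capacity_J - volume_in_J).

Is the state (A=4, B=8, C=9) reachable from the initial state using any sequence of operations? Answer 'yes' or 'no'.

BFS explored all 462 reachable states.
Reachable set includes: (0,0,0), (0,0,1), (0,0,2), (0,0,3), (0,0,4), (0,0,5), (0,0,6), (0,0,7), (0,0,8), (0,0,9), (0,0,10), (0,0,11) ...
Target (A=4, B=8, C=9) not in reachable set → no.

Answer: no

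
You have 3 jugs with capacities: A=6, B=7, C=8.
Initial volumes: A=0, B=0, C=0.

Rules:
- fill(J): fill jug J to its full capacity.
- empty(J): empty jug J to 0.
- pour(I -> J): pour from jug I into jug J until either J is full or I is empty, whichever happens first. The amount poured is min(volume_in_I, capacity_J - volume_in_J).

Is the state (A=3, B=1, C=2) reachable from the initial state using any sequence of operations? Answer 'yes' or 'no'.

BFS explored all 294 reachable states.
Reachable set includes: (0,0,0), (0,0,1), (0,0,2), (0,0,3), (0,0,4), (0,0,5), (0,0,6), (0,0,7), (0,0,8), (0,1,0), (0,1,1), (0,1,2) ...
Target (A=3, B=1, C=2) not in reachable set → no.

Answer: no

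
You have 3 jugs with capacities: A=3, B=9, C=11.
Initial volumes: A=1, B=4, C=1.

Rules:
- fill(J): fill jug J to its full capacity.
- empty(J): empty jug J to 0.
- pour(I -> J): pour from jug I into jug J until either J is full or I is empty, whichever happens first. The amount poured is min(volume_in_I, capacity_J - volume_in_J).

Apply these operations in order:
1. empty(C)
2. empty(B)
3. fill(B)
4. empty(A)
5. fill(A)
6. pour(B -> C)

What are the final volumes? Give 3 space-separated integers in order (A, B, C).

Answer: 3 0 9

Derivation:
Step 1: empty(C) -> (A=1 B=4 C=0)
Step 2: empty(B) -> (A=1 B=0 C=0)
Step 3: fill(B) -> (A=1 B=9 C=0)
Step 4: empty(A) -> (A=0 B=9 C=0)
Step 5: fill(A) -> (A=3 B=9 C=0)
Step 6: pour(B -> C) -> (A=3 B=0 C=9)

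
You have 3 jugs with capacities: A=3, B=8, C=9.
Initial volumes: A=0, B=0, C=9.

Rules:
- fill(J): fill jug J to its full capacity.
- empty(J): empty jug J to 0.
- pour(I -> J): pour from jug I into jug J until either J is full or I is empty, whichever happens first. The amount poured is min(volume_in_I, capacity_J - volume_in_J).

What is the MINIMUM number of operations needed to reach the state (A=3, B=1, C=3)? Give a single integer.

BFS from (A=0, B=0, C=9). One shortest path:
  1. fill(A) -> (A=3 B=0 C=9)
  2. pour(C -> B) -> (A=3 B=8 C=1)
  3. empty(B) -> (A=3 B=0 C=1)
  4. pour(C -> B) -> (A=3 B=1 C=0)
  5. pour(A -> C) -> (A=0 B=1 C=3)
  6. fill(A) -> (A=3 B=1 C=3)
Reached target in 6 moves.

Answer: 6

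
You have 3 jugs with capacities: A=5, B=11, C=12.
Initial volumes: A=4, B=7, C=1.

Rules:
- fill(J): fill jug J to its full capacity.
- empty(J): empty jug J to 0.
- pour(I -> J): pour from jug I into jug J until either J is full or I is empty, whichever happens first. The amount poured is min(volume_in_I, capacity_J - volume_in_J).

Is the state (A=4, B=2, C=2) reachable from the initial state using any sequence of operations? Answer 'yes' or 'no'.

Answer: no

Derivation:
BFS explored all 497 reachable states.
Reachable set includes: (0,0,0), (0,0,1), (0,0,2), (0,0,3), (0,0,4), (0,0,5), (0,0,6), (0,0,7), (0,0,8), (0,0,9), (0,0,10), (0,0,11) ...
Target (A=4, B=2, C=2) not in reachable set → no.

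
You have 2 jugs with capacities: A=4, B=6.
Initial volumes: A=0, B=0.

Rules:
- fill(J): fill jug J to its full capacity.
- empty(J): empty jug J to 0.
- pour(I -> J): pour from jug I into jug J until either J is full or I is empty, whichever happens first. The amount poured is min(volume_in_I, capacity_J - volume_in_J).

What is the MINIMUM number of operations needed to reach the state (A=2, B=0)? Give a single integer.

BFS from (A=0, B=0). One shortest path:
  1. fill(B) -> (A=0 B=6)
  2. pour(B -> A) -> (A=4 B=2)
  3. empty(A) -> (A=0 B=2)
  4. pour(B -> A) -> (A=2 B=0)
Reached target in 4 moves.

Answer: 4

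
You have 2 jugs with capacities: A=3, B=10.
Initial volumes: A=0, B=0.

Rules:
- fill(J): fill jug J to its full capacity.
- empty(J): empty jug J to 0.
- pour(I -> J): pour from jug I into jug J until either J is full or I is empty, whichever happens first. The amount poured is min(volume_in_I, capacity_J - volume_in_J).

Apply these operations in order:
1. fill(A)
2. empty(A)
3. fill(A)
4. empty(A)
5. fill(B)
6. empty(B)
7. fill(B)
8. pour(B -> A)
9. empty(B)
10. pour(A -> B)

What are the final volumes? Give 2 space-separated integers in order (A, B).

Answer: 0 3

Derivation:
Step 1: fill(A) -> (A=3 B=0)
Step 2: empty(A) -> (A=0 B=0)
Step 3: fill(A) -> (A=3 B=0)
Step 4: empty(A) -> (A=0 B=0)
Step 5: fill(B) -> (A=0 B=10)
Step 6: empty(B) -> (A=0 B=0)
Step 7: fill(B) -> (A=0 B=10)
Step 8: pour(B -> A) -> (A=3 B=7)
Step 9: empty(B) -> (A=3 B=0)
Step 10: pour(A -> B) -> (A=0 B=3)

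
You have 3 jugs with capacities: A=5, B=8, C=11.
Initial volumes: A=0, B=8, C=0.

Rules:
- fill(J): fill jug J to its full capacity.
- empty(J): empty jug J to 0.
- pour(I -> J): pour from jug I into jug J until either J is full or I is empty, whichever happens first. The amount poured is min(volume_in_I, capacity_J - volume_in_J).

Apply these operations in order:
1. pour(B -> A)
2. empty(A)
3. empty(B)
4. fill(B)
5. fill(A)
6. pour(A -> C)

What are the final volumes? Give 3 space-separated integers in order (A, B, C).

Answer: 0 8 5

Derivation:
Step 1: pour(B -> A) -> (A=5 B=3 C=0)
Step 2: empty(A) -> (A=0 B=3 C=0)
Step 3: empty(B) -> (A=0 B=0 C=0)
Step 4: fill(B) -> (A=0 B=8 C=0)
Step 5: fill(A) -> (A=5 B=8 C=0)
Step 6: pour(A -> C) -> (A=0 B=8 C=5)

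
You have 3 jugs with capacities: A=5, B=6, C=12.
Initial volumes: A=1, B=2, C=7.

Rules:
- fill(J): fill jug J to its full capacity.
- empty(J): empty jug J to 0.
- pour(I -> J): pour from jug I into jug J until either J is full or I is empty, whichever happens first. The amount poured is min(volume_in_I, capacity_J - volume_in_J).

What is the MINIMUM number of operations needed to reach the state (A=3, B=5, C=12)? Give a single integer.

Answer: 5

Derivation:
BFS from (A=1, B=2, C=7). One shortest path:
  1. empty(B) -> (A=1 B=0 C=7)
  2. pour(C -> A) -> (A=5 B=0 C=3)
  3. pour(A -> B) -> (A=0 B=5 C=3)
  4. pour(C -> A) -> (A=3 B=5 C=0)
  5. fill(C) -> (A=3 B=5 C=12)
Reached target in 5 moves.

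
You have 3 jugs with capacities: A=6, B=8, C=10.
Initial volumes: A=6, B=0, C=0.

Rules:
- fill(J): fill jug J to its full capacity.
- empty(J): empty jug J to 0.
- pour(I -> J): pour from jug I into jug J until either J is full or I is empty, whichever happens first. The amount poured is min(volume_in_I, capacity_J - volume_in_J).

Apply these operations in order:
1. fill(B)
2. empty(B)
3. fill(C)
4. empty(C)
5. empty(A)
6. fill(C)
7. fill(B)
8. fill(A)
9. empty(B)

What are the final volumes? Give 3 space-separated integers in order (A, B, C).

Step 1: fill(B) -> (A=6 B=8 C=0)
Step 2: empty(B) -> (A=6 B=0 C=0)
Step 3: fill(C) -> (A=6 B=0 C=10)
Step 4: empty(C) -> (A=6 B=0 C=0)
Step 5: empty(A) -> (A=0 B=0 C=0)
Step 6: fill(C) -> (A=0 B=0 C=10)
Step 7: fill(B) -> (A=0 B=8 C=10)
Step 8: fill(A) -> (A=6 B=8 C=10)
Step 9: empty(B) -> (A=6 B=0 C=10)

Answer: 6 0 10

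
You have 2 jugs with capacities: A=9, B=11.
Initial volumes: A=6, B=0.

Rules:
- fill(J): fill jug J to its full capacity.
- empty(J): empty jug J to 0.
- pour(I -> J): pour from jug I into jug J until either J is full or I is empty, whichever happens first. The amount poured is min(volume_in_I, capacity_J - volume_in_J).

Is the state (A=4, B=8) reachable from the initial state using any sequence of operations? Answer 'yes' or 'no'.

Answer: no

Derivation:
BFS explored all 40 reachable states.
Reachable set includes: (0,0), (0,1), (0,2), (0,3), (0,4), (0,5), (0,6), (0,7), (0,8), (0,9), (0,10), (0,11) ...
Target (A=4, B=8) not in reachable set → no.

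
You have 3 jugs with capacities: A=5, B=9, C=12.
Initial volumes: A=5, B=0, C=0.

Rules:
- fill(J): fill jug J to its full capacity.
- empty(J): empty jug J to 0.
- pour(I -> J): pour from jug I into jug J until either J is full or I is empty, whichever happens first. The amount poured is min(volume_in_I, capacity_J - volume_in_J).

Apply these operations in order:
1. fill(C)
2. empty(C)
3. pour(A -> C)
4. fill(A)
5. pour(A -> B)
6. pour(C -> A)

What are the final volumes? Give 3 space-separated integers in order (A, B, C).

Answer: 5 5 0

Derivation:
Step 1: fill(C) -> (A=5 B=0 C=12)
Step 2: empty(C) -> (A=5 B=0 C=0)
Step 3: pour(A -> C) -> (A=0 B=0 C=5)
Step 4: fill(A) -> (A=5 B=0 C=5)
Step 5: pour(A -> B) -> (A=0 B=5 C=5)
Step 6: pour(C -> A) -> (A=5 B=5 C=0)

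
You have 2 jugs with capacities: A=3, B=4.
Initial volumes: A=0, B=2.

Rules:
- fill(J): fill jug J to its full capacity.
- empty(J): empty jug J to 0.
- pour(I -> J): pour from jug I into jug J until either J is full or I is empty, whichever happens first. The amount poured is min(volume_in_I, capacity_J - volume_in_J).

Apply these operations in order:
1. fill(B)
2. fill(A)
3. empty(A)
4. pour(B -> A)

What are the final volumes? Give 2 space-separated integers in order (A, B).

Answer: 3 1

Derivation:
Step 1: fill(B) -> (A=0 B=4)
Step 2: fill(A) -> (A=3 B=4)
Step 3: empty(A) -> (A=0 B=4)
Step 4: pour(B -> A) -> (A=3 B=1)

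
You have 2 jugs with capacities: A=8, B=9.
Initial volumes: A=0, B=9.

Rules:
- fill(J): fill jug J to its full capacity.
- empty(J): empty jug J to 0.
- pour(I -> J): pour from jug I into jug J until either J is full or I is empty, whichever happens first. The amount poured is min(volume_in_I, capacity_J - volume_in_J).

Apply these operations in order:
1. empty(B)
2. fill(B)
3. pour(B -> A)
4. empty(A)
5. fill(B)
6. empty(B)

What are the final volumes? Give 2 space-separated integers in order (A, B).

Step 1: empty(B) -> (A=0 B=0)
Step 2: fill(B) -> (A=0 B=9)
Step 3: pour(B -> A) -> (A=8 B=1)
Step 4: empty(A) -> (A=0 B=1)
Step 5: fill(B) -> (A=0 B=9)
Step 6: empty(B) -> (A=0 B=0)

Answer: 0 0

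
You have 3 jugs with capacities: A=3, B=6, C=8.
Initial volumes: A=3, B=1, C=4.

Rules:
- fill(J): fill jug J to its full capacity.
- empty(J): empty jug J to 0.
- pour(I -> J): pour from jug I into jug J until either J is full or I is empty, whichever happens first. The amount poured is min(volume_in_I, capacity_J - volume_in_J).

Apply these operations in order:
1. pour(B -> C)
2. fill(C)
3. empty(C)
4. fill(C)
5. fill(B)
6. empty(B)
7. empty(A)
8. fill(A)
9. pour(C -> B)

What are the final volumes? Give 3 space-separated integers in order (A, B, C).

Step 1: pour(B -> C) -> (A=3 B=0 C=5)
Step 2: fill(C) -> (A=3 B=0 C=8)
Step 3: empty(C) -> (A=3 B=0 C=0)
Step 4: fill(C) -> (A=3 B=0 C=8)
Step 5: fill(B) -> (A=3 B=6 C=8)
Step 6: empty(B) -> (A=3 B=0 C=8)
Step 7: empty(A) -> (A=0 B=0 C=8)
Step 8: fill(A) -> (A=3 B=0 C=8)
Step 9: pour(C -> B) -> (A=3 B=6 C=2)

Answer: 3 6 2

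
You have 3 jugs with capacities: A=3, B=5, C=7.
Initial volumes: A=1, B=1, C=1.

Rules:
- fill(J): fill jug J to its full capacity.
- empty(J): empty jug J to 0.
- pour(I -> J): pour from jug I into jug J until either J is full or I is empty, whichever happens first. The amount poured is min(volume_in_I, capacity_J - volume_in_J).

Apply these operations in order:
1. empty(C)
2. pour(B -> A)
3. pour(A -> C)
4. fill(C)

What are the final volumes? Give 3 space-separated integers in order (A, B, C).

Answer: 0 0 7

Derivation:
Step 1: empty(C) -> (A=1 B=1 C=0)
Step 2: pour(B -> A) -> (A=2 B=0 C=0)
Step 3: pour(A -> C) -> (A=0 B=0 C=2)
Step 4: fill(C) -> (A=0 B=0 C=7)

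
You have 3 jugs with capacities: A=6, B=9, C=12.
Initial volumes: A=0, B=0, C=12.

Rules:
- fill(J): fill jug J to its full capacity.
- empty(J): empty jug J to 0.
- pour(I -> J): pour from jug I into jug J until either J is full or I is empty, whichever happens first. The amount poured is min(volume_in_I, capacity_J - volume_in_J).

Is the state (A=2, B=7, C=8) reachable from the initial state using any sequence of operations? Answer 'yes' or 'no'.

BFS explored all 54 reachable states.
Reachable set includes: (0,0,0), (0,0,3), (0,0,6), (0,0,9), (0,0,12), (0,3,0), (0,3,3), (0,3,6), (0,3,9), (0,3,12), (0,6,0), (0,6,3) ...
Target (A=2, B=7, C=8) not in reachable set → no.

Answer: no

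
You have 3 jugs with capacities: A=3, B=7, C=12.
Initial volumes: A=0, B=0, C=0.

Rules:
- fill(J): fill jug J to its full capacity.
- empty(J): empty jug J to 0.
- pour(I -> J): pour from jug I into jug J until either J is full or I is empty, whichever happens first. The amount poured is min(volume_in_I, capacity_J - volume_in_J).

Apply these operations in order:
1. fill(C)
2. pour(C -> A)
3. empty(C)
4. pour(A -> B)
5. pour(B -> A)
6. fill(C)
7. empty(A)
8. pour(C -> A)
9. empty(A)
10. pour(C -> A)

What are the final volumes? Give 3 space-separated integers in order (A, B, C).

Answer: 3 0 6

Derivation:
Step 1: fill(C) -> (A=0 B=0 C=12)
Step 2: pour(C -> A) -> (A=3 B=0 C=9)
Step 3: empty(C) -> (A=3 B=0 C=0)
Step 4: pour(A -> B) -> (A=0 B=3 C=0)
Step 5: pour(B -> A) -> (A=3 B=0 C=0)
Step 6: fill(C) -> (A=3 B=0 C=12)
Step 7: empty(A) -> (A=0 B=0 C=12)
Step 8: pour(C -> A) -> (A=3 B=0 C=9)
Step 9: empty(A) -> (A=0 B=0 C=9)
Step 10: pour(C -> A) -> (A=3 B=0 C=6)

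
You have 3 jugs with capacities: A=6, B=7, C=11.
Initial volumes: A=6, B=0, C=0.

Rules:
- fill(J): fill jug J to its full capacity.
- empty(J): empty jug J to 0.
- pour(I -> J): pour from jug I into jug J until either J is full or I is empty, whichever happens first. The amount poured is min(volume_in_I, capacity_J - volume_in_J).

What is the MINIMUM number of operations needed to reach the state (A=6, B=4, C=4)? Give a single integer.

BFS from (A=6, B=0, C=0). One shortest path:
  1. empty(A) -> (A=0 B=0 C=0)
  2. fill(B) -> (A=0 B=7 C=0)
  3. pour(B -> C) -> (A=0 B=0 C=7)
  4. fill(B) -> (A=0 B=7 C=7)
  5. pour(B -> C) -> (A=0 B=3 C=11)
  6. pour(B -> A) -> (A=3 B=0 C=11)
  7. pour(C -> B) -> (A=3 B=7 C=4)
  8. pour(B -> A) -> (A=6 B=4 C=4)
Reached target in 8 moves.

Answer: 8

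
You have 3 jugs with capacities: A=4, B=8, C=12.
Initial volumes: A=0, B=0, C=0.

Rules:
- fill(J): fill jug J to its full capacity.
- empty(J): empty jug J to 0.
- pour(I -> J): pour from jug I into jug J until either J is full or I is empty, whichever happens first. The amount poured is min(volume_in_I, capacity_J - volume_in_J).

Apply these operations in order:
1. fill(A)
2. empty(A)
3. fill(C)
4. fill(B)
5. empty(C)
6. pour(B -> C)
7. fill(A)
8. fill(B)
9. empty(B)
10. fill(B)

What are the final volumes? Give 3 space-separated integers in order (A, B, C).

Answer: 4 8 8

Derivation:
Step 1: fill(A) -> (A=4 B=0 C=0)
Step 2: empty(A) -> (A=0 B=0 C=0)
Step 3: fill(C) -> (A=0 B=0 C=12)
Step 4: fill(B) -> (A=0 B=8 C=12)
Step 5: empty(C) -> (A=0 B=8 C=0)
Step 6: pour(B -> C) -> (A=0 B=0 C=8)
Step 7: fill(A) -> (A=4 B=0 C=8)
Step 8: fill(B) -> (A=4 B=8 C=8)
Step 9: empty(B) -> (A=4 B=0 C=8)
Step 10: fill(B) -> (A=4 B=8 C=8)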